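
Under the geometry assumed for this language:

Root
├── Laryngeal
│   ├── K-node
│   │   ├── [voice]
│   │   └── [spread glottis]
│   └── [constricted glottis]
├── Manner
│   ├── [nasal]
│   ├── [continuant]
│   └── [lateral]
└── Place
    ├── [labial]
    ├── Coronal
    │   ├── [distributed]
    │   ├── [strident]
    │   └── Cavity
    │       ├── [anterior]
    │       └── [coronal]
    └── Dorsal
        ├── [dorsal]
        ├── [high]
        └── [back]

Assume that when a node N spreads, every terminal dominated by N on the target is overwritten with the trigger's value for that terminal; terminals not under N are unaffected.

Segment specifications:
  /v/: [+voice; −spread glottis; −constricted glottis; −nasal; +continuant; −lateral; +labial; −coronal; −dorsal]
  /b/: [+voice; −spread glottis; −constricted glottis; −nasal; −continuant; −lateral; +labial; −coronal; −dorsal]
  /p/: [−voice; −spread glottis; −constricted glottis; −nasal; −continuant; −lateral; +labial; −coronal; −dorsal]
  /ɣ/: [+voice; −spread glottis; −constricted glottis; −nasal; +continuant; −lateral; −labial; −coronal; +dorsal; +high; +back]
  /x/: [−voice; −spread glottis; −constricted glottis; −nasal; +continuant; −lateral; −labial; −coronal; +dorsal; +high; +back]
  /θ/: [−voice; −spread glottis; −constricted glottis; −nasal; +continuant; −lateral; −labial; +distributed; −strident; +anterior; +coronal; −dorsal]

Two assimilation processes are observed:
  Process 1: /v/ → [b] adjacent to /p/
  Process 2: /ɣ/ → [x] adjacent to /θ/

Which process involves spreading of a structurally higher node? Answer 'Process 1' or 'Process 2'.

Process 1 alters [continuant]; the lowest dominating node is [continuant] (depth 2 from Root).
Process 2 alters [voice]; the lowest dominating node is [voice] (depth 3 from Root).
[continuant] is closer to Root than [voice], so Process 1 spreads the higher node.

Process 1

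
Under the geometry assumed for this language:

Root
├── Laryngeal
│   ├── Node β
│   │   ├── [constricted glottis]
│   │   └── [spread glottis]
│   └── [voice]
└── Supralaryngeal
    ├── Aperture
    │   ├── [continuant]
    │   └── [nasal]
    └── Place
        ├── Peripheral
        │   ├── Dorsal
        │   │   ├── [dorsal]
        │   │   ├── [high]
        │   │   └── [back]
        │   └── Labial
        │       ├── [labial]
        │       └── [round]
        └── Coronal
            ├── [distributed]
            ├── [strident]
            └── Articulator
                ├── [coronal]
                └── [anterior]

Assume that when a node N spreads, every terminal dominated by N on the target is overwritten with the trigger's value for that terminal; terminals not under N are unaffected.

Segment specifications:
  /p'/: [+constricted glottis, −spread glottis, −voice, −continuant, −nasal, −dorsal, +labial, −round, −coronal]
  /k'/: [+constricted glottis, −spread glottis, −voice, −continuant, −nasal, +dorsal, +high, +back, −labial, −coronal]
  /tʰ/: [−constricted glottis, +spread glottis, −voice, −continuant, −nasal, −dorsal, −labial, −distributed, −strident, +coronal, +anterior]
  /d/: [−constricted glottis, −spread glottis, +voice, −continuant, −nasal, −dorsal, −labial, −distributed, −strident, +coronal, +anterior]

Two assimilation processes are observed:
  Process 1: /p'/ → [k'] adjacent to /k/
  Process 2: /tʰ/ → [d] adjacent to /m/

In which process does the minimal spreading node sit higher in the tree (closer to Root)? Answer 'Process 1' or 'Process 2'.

Process 2

In Process 1, [labial], [round], [dorsal], [high], [back] change, so the minimal spreading node is Peripheral at depth 3.
Process 2 alters [voice], [spread glottis]; the lowest common ancestor is Laryngeal (depth 1 from Root).
Laryngeal is closer to Root than Peripheral, so Process 2 spreads the higher node.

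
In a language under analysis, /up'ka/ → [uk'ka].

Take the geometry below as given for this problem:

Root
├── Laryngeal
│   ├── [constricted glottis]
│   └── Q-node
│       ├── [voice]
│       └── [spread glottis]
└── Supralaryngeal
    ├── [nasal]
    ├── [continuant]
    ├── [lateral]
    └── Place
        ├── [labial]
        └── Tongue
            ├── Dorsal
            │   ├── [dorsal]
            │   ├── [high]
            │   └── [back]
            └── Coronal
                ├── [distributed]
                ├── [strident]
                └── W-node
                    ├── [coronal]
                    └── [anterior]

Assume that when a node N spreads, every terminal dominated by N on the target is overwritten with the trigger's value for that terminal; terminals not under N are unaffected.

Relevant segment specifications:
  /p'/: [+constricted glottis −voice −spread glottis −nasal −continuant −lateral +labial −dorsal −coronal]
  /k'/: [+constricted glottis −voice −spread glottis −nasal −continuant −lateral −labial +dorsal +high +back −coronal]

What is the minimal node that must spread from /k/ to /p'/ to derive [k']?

Feature comparison: [labial], [dorsal], [high], [back] differ between /p'/ and [k']; the remaining terminals match.
The smallest constituent containing every changed terminal is Place — each of its daughters lacks at least one of the affected features.
If Place spreads, every terminal under it takes /k/'s value, producing [k'] as observed.
[constricted glottis], a feature on which the two segments disagree outside Place, is unchanged — nothing dominating it spread, and Place is the minimal sufficient constituent.

Place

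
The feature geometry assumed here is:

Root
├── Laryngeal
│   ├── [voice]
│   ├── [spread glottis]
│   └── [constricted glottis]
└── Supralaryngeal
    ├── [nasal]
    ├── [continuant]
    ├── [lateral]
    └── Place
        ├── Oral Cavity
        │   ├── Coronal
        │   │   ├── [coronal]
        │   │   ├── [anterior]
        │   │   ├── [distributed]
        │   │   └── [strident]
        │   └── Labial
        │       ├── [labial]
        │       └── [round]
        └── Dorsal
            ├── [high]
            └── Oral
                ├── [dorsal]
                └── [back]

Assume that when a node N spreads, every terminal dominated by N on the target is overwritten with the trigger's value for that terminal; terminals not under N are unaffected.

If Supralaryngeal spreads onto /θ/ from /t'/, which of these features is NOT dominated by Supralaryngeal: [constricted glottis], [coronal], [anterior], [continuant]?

Under this geometry, Supralaryngeal contains [nasal], [continuant], [lateral], [coronal], [anterior], [distributed], [strident], [labial], [round], [high], [dorsal], [back].
Of the listed options, [anterior], [coronal], [continuant] are among these and would be overwritten by spreading Supralaryngeal.
[constricted glottis] attaches under Laryngeal, not under Supralaryngeal, so /θ/ retains its own value for [constricted glottis].

[constricted glottis]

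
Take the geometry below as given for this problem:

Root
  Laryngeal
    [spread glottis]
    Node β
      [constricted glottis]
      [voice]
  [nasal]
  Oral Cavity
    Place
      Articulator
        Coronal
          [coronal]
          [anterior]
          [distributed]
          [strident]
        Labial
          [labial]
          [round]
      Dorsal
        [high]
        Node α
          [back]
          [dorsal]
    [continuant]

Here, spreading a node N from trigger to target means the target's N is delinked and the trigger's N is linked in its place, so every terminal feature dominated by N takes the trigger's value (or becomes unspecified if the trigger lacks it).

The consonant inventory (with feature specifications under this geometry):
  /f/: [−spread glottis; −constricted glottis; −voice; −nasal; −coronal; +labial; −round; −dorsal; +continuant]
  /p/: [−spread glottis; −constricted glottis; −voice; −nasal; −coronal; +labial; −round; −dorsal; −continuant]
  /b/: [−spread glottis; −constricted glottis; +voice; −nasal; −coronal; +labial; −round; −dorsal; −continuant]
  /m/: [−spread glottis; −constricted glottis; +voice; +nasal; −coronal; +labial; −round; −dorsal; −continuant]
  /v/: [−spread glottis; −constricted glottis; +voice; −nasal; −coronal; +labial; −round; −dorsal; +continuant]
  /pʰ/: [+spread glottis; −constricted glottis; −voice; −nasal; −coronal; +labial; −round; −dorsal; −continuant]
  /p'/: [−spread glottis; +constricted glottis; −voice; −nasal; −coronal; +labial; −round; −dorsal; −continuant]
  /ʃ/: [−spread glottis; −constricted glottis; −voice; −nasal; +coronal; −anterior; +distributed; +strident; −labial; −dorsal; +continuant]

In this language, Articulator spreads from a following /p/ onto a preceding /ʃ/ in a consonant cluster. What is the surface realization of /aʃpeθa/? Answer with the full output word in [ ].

Articulator immediately or transitively dominates [coronal], [anterior], [distributed], [strident], [labial], [round].
Spreading Articulator from /p/ onto /ʃ/ replaces those values with /p/'s: [−coronal], [+labial], [−round]. Features outside Articulator ([spread glottis], [constricted glottis], [voice], …) stay as in /ʃ/.
This feature bundle is that of [f], so /aʃpeθa/ surfaces as [afpeθa].

[afpeθa]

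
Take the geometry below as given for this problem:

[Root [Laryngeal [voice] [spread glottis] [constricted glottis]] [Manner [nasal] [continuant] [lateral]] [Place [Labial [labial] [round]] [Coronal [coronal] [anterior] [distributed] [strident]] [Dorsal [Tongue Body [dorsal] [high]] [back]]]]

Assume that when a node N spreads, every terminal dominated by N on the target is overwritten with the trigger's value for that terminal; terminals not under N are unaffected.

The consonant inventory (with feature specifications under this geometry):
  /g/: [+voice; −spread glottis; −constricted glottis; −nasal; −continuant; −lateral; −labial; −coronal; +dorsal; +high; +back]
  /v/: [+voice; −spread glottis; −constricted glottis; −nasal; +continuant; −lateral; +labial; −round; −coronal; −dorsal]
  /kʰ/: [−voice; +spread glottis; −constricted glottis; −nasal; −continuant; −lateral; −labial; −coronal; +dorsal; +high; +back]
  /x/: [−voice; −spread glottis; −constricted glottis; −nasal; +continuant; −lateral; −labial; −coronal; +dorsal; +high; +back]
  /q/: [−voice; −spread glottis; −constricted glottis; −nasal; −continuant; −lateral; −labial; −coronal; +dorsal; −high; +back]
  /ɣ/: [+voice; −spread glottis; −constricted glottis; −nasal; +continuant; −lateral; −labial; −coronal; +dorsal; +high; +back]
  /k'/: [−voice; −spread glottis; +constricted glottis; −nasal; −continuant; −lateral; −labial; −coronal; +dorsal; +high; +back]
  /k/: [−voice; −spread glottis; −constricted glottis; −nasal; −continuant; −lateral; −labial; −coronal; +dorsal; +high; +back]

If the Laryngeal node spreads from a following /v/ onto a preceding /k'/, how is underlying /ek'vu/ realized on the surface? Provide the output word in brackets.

The Laryngeal node dominates the terminals [voice], [spread glottis], [constricted glottis].
Spreading Laryngeal from /v/ onto /k'/ replaces those values with /v/'s: [+voice], [−spread glottis], [−constricted glottis]. Features outside Laryngeal ([nasal], [continuant], [lateral], …) stay as in /k'/.
This feature bundle is that of [g], so /ek'vu/ surfaces as [egvu].

[egvu]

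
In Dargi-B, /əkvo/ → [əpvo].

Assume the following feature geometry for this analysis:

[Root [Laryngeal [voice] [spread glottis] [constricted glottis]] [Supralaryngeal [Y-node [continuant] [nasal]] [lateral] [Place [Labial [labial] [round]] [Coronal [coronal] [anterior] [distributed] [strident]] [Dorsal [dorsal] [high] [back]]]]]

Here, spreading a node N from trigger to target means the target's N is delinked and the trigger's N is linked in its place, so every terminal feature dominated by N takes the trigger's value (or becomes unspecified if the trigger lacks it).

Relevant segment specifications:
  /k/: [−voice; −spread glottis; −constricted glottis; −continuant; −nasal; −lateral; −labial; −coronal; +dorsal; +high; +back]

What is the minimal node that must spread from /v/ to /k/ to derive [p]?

Feature comparison: [labial], [round], [dorsal], [high], [back] differ between /k/ and [p]; the remaining terminals match.
The smallest constituent containing every changed terminal is Place — each of its daughters lacks at least one of the affected features.
Spreading Place from /v/ overwrites each of those terminals with /v/'s values, yielding exactly [p].
Since [continuant] is preserved even though /v/ disagrees there, no node above Place spread.

Place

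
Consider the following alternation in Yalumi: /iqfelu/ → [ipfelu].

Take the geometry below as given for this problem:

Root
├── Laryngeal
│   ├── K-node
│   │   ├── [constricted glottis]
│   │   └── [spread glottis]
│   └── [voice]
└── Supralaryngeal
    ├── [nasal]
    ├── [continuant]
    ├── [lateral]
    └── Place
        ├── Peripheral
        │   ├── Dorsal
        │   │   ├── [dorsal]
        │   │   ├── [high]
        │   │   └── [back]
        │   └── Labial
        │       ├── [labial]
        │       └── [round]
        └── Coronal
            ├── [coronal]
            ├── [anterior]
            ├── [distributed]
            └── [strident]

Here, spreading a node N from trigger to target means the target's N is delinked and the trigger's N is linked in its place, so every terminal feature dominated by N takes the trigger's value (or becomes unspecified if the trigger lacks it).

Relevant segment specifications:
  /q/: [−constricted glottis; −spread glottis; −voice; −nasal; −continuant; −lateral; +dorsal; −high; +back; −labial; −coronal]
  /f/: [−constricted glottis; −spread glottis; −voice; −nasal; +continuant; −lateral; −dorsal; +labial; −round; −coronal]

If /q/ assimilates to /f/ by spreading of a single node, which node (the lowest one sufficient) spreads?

Feature comparison: [labial], [round], [dorsal], [high], [back] differ between /q/ and [p]; the remaining terminals match.
The smallest constituent containing every changed terminal is Peripheral — each of its daughters lacks at least one of the affected features.
Spreading Peripheral from /f/ overwrites each of those terminals with /f/'s values, yielding exactly [p].
[continuant] stays as in /q/ although /f/ differs there, so no node dominating it spread; among the remaining candidates Peripheral is the lowest that derives the output.

Peripheral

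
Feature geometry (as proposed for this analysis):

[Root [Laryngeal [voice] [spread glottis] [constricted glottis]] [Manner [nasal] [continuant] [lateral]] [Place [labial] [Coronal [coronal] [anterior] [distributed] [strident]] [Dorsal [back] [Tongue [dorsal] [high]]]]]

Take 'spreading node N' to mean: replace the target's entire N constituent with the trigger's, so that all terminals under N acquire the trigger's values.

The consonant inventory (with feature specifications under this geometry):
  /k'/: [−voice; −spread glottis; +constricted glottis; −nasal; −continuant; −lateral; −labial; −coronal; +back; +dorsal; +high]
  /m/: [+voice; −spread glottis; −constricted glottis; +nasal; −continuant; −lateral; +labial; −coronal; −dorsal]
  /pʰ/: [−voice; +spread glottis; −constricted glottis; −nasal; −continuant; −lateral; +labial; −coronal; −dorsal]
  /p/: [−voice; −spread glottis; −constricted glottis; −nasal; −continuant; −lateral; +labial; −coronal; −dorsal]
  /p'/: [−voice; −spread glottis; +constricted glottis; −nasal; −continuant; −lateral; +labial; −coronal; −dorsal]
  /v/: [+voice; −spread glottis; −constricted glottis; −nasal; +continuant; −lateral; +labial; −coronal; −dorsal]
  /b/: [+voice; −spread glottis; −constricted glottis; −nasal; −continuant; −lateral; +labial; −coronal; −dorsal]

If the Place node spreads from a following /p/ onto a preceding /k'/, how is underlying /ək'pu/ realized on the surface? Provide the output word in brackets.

Terminals under Place in this geometry: [labial], [coronal], [anterior], [distributed], [strident], [back], [dorsal], [high].
The target acquires /p/'s values for everything under Place — [+labial], [−coronal], [−dorsal] — while keeping its own [voice], [spread glottis], [constricted glottis], ….
Among the inventory, only /p'/ has exactly this specification, giving the surface form [əp'pu].

[əp'pu]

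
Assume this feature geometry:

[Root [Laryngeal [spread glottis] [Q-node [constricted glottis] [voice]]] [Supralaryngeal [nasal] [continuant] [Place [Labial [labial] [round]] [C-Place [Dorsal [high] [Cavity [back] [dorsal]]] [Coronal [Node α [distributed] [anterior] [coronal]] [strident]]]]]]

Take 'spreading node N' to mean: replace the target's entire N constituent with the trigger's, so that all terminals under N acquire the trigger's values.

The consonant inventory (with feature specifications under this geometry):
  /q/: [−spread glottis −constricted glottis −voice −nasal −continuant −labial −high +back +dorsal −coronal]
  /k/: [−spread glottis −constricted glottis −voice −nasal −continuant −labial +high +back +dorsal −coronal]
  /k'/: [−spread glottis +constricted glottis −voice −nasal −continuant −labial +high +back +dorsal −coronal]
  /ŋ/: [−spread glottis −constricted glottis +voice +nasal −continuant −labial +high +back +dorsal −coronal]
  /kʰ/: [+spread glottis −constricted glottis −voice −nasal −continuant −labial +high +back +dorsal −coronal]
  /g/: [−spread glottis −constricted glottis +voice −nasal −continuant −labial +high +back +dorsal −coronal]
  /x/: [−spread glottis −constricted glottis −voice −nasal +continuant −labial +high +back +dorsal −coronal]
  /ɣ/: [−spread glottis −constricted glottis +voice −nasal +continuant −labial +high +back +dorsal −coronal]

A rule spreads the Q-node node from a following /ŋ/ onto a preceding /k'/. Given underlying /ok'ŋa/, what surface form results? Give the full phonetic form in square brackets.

[ogŋa]

Terminals under Q-node in this geometry: [constricted glottis], [voice].
Spreading Q-node from /ŋ/ onto /k'/ replaces those values with /ŋ/'s: [−constricted glottis], [+voice]. Features outside Q-node ([spread glottis], [nasal], [continuant], …) stay as in /k'/.
The resulting bundle matches /g/ in the inventory; substituting it for /k'/ gives [ogŋa].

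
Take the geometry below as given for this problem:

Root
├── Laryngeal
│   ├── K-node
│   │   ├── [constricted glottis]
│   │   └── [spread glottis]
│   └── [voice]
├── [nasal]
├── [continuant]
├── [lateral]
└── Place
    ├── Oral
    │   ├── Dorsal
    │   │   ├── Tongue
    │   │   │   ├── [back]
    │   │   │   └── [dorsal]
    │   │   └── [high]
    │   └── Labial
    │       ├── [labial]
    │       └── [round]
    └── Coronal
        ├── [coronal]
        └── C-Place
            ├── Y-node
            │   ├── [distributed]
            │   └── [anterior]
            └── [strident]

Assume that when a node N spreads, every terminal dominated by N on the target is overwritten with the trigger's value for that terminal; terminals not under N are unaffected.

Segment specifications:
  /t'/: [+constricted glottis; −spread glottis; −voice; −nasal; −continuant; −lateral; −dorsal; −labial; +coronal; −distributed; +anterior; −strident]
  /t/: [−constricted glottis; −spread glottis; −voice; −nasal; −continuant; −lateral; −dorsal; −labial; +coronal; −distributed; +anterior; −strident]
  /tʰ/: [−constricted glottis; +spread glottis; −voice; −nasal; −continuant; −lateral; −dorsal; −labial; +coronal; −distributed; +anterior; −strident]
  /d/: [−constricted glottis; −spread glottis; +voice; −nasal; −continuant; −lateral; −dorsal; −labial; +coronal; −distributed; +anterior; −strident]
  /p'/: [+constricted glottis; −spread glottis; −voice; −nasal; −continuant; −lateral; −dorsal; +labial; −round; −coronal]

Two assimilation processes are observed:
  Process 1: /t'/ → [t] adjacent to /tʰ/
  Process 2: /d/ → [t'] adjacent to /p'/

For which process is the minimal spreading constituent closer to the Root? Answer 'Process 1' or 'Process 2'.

Process 2

In Process 1, [constricted glottis] changes, so the minimal spreading node is [constricted glottis] at depth 3.
In Process 2, [voice], [constricted glottis] change, so the minimal spreading node is Laryngeal at depth 1.
Laryngeal is closer to Root than [constricted glottis], so Process 2 spreads the higher node.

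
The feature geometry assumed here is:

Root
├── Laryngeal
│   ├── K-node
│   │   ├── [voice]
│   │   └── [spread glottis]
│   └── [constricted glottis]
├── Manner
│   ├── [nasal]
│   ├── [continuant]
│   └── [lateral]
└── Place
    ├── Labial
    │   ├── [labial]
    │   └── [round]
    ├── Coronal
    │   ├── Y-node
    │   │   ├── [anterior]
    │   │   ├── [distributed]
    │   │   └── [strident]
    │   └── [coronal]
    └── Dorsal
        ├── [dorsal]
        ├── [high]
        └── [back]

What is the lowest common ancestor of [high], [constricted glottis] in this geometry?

[high]: Root → Place → Dorsal → [high].
[constricted glottis]: Root → Laryngeal → [constricted glottis].
The listed terminals split across distinct daughters of Root, so Root itself is the smallest node containing them all.

Root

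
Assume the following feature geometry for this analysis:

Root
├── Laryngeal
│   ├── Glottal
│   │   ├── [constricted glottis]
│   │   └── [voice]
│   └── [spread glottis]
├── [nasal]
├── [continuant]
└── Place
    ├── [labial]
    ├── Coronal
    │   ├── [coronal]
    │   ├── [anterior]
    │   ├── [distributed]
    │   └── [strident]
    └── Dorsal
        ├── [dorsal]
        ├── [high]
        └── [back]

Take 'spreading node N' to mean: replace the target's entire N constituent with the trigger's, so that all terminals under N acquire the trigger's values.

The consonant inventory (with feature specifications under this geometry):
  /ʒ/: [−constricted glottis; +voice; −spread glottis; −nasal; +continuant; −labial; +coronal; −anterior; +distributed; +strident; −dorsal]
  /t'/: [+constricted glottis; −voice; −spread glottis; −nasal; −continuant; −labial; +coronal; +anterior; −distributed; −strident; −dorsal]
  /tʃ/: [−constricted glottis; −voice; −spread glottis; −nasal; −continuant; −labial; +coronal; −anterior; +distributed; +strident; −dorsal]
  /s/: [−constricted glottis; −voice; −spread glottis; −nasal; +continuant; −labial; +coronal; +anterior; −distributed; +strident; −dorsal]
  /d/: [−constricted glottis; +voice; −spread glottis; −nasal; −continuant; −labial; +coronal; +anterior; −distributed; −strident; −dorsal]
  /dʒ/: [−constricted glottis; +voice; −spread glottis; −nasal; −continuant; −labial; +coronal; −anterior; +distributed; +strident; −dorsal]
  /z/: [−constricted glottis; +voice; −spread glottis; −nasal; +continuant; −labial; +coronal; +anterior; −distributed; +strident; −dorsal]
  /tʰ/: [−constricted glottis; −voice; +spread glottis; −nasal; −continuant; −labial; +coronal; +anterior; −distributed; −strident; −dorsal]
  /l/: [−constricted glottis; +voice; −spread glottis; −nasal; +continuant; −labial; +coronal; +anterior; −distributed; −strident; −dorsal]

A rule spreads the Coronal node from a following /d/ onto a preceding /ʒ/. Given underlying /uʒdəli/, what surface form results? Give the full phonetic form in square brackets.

Terminals under Coronal in this geometry: [coronal], [anterior], [distributed], [strident].
Spreading Coronal from /d/ onto /ʒ/ replaces those values with /d/'s: [+coronal], [+anterior], [−distributed], [−strident]. Features outside Coronal ([constricted glottis], [voice], [spread glottis], …) stay as in /ʒ/.
This feature bundle is that of [l], so /uʒdəli/ surfaces as [uldəli].

[uldəli]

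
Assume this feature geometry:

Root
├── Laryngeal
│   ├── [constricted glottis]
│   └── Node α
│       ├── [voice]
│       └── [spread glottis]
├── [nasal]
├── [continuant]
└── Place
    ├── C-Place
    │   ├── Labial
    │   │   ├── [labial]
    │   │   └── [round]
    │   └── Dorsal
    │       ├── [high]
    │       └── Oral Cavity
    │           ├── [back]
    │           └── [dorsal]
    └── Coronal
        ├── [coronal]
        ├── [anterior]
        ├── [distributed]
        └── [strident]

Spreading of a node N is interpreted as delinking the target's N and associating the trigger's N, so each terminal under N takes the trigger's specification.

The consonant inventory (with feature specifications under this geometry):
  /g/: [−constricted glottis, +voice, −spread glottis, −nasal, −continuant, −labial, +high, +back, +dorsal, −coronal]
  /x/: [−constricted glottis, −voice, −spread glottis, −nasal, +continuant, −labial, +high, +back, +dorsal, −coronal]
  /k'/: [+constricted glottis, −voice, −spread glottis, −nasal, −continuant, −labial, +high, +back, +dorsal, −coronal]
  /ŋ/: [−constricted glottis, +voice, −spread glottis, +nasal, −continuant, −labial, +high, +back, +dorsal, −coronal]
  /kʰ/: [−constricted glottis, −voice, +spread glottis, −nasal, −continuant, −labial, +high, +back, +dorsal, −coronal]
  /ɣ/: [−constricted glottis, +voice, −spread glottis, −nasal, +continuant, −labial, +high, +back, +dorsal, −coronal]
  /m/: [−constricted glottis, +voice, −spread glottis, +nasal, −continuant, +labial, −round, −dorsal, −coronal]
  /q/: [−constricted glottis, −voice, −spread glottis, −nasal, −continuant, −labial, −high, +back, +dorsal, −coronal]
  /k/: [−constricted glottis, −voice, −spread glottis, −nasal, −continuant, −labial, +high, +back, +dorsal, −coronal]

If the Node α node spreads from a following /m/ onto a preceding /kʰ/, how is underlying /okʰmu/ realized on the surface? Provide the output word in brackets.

Node α immediately or transitively dominates [voice], [spread glottis].
The target acquires /m/'s values for everything under Node α — [+voice], [−spread glottis] — while keeping its own [constricted glottis], [nasal], [continuant], ….
The resulting bundle matches /g/ in the inventory; substituting it for /kʰ/ gives [ogmu].

[ogmu]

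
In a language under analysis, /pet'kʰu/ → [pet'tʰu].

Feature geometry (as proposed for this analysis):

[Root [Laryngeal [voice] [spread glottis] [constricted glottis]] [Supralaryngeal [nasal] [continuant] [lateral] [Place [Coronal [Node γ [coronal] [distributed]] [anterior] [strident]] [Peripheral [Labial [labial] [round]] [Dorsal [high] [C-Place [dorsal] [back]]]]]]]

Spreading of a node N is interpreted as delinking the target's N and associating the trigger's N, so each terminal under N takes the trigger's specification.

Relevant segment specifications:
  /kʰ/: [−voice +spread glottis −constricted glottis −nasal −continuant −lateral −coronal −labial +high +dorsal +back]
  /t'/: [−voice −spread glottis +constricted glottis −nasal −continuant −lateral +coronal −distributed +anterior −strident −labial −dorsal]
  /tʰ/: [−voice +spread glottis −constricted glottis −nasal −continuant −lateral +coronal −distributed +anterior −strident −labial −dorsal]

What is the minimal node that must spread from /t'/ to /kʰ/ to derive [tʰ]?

Place

Feature comparison: [coronal], [anterior], [distributed], [strident], [dorsal], [high], [back] differ between /kʰ/ and [tʰ]; the remaining terminals match.
The smallest constituent containing every changed terminal is Place — each of its daughters lacks at least one of the affected features.
Delinking /kʰ/'s Place and associating /t'/'s Place gives precisely the feature bundle of [tʰ].
Features on which the two segments disagree outside Place, such as [spread glottis], [constricted glottis], are unchanged — nothing dominating them spread, and Place is the minimal sufficient constituent.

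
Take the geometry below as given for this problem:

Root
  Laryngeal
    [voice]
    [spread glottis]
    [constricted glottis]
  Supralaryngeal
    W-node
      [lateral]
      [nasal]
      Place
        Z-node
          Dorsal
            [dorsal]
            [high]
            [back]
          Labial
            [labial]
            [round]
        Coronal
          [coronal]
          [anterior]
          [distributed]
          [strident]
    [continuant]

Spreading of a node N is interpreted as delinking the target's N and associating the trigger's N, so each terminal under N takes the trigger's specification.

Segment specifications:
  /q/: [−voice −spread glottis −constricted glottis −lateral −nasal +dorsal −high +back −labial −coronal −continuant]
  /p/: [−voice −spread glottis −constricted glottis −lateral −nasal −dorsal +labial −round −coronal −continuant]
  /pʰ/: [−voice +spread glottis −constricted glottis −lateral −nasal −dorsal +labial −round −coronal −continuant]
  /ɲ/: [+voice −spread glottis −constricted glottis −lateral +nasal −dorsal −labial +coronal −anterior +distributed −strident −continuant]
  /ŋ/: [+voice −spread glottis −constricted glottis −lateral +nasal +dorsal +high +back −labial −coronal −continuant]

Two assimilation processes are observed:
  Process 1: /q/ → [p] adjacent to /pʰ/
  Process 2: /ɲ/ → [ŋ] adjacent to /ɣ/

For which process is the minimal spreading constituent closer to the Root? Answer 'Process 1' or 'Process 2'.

Process 1 alters [labial], [round], [dorsal], [high], [back]; the lowest common ancestor is Z-node (depth 4 from Root).
Process 2: the features that change are [coronal], [anterior], [distributed], [strident], [dorsal], [high], [back]; the minimal node is Place (depth 3).
Depth 3 < depth 4; Process 2 involves the structurally higher constituent Place.

Process 2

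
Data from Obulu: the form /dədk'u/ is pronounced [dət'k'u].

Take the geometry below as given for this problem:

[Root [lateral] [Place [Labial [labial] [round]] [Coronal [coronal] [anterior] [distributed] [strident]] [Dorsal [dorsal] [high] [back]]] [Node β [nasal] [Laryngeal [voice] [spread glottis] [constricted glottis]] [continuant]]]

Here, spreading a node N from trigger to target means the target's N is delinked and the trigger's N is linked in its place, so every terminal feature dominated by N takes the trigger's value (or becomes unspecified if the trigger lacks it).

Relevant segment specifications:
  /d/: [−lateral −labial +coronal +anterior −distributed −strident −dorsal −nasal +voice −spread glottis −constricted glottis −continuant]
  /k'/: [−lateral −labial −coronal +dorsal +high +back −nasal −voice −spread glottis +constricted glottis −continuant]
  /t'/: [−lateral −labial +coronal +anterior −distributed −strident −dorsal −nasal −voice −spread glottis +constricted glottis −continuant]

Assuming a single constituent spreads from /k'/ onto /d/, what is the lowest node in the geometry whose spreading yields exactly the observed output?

Laryngeal

The alternation /d/ → [t'] changes [voice], [constricted glottis] and nothing else.
These terminals are all dominated by Laryngeal, and no proper subconstituent of Laryngeal covers them all; Laryngeal is their lowest common ancestor.
Delinking /d/'s Laryngeal and associating /k'/'s Laryngeal gives precisely the feature bundle of [t'].
[coronal], [dorsal] stay as in /d/ although /k'/ differs there, so no node dominating them spread; among the remaining candidates Laryngeal is the lowest that derives the output.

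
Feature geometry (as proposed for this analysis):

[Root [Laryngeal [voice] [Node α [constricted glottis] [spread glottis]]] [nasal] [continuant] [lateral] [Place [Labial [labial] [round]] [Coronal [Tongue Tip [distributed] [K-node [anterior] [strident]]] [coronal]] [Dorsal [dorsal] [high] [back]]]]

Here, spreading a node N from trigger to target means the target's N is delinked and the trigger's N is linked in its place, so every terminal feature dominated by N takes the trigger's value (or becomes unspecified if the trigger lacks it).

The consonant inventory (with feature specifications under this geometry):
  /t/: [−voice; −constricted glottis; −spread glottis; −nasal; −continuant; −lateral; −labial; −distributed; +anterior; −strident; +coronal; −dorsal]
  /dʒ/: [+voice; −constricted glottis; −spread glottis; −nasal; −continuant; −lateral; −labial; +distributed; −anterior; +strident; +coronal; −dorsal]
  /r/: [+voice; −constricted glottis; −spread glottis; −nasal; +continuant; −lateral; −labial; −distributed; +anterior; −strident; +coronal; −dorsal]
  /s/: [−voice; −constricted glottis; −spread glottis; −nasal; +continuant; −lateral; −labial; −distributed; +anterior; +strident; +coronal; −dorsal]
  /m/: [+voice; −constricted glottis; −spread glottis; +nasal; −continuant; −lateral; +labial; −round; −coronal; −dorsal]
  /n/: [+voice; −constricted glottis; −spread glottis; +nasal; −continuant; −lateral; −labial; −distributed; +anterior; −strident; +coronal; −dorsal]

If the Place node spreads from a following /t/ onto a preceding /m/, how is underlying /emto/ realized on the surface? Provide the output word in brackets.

[ento]

Terminals under Place in this geometry: [labial], [round], [distributed], [anterior], [strident], [coronal], [dorsal], [high], [back].
After delinking /m/'s Place and linking /t/'s, the affected terminals become [−labial], [−distributed], [+anterior], [−strident], [+coronal], [−dorsal]; [voice], [constricted glottis], [spread glottis], … (outside Place) are retained from /m/.
Among the inventory, only /n/ has exactly this specification, giving the surface form [ento].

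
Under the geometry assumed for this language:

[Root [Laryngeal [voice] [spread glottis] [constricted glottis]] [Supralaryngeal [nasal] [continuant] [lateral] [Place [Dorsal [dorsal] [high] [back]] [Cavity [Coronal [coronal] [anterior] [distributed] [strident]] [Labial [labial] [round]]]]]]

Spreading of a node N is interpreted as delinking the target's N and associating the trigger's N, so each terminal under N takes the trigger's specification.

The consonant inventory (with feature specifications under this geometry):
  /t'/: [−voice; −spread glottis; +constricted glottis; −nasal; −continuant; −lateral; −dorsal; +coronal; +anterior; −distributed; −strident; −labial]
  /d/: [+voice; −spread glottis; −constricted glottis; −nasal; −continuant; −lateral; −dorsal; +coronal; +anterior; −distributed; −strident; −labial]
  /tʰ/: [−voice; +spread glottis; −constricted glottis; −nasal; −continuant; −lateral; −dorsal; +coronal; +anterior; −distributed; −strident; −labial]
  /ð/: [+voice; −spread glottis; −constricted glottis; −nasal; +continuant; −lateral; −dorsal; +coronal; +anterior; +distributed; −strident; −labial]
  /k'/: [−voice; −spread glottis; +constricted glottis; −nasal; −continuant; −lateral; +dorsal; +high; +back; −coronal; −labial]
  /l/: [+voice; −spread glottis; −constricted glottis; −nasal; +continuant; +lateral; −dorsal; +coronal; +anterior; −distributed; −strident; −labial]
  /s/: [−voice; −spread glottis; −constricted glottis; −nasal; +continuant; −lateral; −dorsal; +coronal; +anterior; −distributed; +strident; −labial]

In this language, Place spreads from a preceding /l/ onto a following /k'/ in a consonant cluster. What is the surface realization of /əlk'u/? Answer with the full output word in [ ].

Place immediately or transitively dominates [dorsal], [high], [back], [coronal], [anterior], [distributed], [strident], [labial], [round].
Spreading Place from /l/ onto /k'/ replaces those values with /l/'s: [−dorsal], [+coronal], [+anterior], [−distributed], [−strident], [−labial]. Features outside Place ([voice], [spread glottis], [constricted glottis], …) stay as in /k'/.
This feature bundle is that of [t'], so /əlk'u/ surfaces as [əlt'u].

[əlt'u]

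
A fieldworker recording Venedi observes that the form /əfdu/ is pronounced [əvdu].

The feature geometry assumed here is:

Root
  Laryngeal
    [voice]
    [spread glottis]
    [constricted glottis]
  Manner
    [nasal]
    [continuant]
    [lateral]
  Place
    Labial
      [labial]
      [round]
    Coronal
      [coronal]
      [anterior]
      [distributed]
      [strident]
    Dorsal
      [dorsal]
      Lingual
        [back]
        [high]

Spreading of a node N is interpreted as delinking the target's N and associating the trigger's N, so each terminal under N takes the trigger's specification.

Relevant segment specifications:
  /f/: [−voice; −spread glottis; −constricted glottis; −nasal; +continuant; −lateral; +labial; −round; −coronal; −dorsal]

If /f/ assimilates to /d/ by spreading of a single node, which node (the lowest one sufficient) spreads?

/f/ and [v] differ in [voice]; every other specified feature is identical.
Only a single terminal changes, and /d/ supplies the new value, so [voice] itself is the minimal spreading constituent.
[labial], [continuant] stay as in /f/ although /d/ differs there, so no node dominating them spread; among the remaining candidates [voice] is the lowest that derives the output.

[voice]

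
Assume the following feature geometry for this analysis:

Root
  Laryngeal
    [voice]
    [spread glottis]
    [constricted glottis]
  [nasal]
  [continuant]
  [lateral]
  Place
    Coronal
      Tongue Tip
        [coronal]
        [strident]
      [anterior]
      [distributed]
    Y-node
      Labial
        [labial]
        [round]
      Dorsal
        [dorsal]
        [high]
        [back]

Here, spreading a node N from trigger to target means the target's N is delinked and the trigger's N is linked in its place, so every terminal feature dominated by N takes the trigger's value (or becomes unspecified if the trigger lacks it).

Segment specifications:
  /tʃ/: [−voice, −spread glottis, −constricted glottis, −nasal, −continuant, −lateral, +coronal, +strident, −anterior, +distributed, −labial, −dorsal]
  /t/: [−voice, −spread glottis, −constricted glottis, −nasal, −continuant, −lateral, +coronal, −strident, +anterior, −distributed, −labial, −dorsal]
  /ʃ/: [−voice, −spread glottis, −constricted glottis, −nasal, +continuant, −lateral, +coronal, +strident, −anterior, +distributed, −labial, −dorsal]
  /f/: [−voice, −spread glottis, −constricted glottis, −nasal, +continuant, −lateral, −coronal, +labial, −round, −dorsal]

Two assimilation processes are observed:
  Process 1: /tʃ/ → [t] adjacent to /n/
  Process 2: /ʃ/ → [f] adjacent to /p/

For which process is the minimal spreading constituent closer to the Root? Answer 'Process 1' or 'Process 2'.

Process 2

In Process 1, [anterior], [distributed], [strident] change, so the minimal spreading node is Coronal at depth 2.
Process 2: the features that change are [labial], [round], [coronal], [anterior], [distributed], [strident]; the minimal node is Place (depth 1).
Depth 1 < depth 2; Process 2 involves the structurally higher constituent Place.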